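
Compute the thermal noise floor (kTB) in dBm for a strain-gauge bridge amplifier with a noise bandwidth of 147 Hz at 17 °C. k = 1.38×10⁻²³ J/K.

−152.3 dBm

T = 17 °C + 273.15 = 290.15 K
P_n = kTB = 1.38×10⁻²³ × 290.15 × 1.47×10² = 5.89×10⁻¹⁹ W
In dBm: 10 log₁₀(5.89×10⁻¹⁹ / 10⁻³) = −152.3 dBm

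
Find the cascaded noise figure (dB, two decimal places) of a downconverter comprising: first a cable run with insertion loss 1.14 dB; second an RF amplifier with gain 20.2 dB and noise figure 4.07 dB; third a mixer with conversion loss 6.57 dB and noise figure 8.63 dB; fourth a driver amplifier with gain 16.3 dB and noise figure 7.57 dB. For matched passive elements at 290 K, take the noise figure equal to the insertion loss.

Convert to linear (a loss of L dB is a gain of −L dB): F_i = 10^(NF_i/10), G_i = 10^(G_i,dB/10)
  Stage 1: F_1 = 10^(1.14/10) = 1.300, G_1 = 10^(−1.14/10) = 0.7691
  Stage 2: F_2 = 10^(4.07/10) = 2.553, G_2 = 10^(20.2/10) = 104.7
  Stage 3: F_3 = 10^(8.63/10) = 7.295, G_3 = 10^(−6.57/10) = 0.2203
  Stage 4: F_4 = 10^(7.57/10) = 5.715, G_4 = 10^(16.3/10) = 42.66
Friis cascade:
  F = 1.300 + (2.553 − 1)/0.7691 + (7.295 − 1)/80.54 + (5.715 − 1)/17.74 = 3.663
NF = 10 log₁₀(3.663) = 5.64 dB

5.64 dB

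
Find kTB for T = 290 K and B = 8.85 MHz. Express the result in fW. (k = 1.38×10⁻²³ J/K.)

35.4 fW

P_n = kTB = 1.38×10⁻²³ × 290 × 8.85×10⁶ = 3.54×10⁻¹⁴ W = 35.4 fW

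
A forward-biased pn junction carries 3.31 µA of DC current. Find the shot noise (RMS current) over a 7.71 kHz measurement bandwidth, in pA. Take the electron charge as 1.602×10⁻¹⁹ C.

90.4 pA

I_n = √(2qI·B)
2qI·B = 2 × 1.602×10⁻¹⁹ × 3.31×10⁻⁶ × 7.71×10³ = 8.18×10⁻²¹ A²
I_n = √(8.18×10⁻²¹) = 9.04×10⁻¹¹ A = 90.4 pA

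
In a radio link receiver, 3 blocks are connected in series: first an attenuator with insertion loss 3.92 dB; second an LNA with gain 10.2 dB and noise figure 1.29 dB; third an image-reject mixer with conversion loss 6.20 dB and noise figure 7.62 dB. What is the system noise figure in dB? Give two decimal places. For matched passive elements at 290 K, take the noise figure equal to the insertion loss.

Convert to linear (a loss of L dB is a gain of −L dB): F_i = 10^(NF_i/10), G_i = 10^(G_i,dB/10)
  Stage 1: F_1 = 10^(3.92/10) = 2.466, G_1 = 10^(−3.92/10) = 0.4055
  Stage 2: F_2 = 10^(1.29/10) = 1.346, G_2 = 10^(10.2/10) = 10.47
  Stage 3: F_3 = 10^(7.62/10) = 5.781, G_3 = 10^(−6.20/10) = 0.2399
Friis cascade:
  F = 2.466 + (1.346 − 1)/0.4055 + (5.781 − 1)/4.246 = 4.445
NF = 10 log₁₀(4.445) = 6.48 dB

6.48 dB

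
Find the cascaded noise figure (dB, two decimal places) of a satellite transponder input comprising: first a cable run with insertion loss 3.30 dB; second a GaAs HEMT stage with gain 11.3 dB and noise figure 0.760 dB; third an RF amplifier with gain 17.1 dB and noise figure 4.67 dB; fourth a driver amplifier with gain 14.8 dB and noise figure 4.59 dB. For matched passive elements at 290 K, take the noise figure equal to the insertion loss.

4.56 dB

Convert to linear (a loss of L dB is a gain of −L dB): F_i = 10^(NF_i/10), G_i = 10^(G_i,dB/10)
  Stage 1: F_1 = 10^(3.30/10) = 2.138, G_1 = 10^(−3.30/10) = 0.4677
  Stage 2: F_2 = 10^(0.760/10) = 1.191, G_2 = 10^(11.3/10) = 13.49
  Stage 3: F_3 = 10^(4.67/10) = 2.931, G_3 = 10^(17.1/10) = 51.29
  Stage 4: F_4 = 10^(4.59/10) = 2.877, G_4 = 10^(14.8/10) = 30.20
Friis cascade:
  F = 2.138 + (1.191 − 1)/0.4677 + (2.931 − 1)/6.310 + (2.877 − 1)/323.6 = 2.859
NF = 10 log₁₀(2.859) = 4.56 dB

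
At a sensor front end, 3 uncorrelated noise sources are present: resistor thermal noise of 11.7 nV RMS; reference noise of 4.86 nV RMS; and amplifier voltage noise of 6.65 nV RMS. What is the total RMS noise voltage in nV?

Uncorrelated sources add in power (mean-square): V_tot = √(ΣV_i²)
V_tot = √[(1.17×10⁻⁸)² + (4.86×10⁻⁹)² + (6.65×10⁻⁹)²] = 1.43×10⁻⁸ V = 14.3 nV

14.3 nV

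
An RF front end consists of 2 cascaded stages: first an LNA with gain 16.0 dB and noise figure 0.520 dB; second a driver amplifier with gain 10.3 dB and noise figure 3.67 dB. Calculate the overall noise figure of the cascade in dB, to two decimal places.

Convert to linear (a loss of L dB is a gain of −L dB): F_i = 10^(NF_i/10), G_i = 10^(G_i,dB/10)
  Stage 1: F_1 = 10^(0.520/10) = 1.127, G_1 = 10^(16.0/10) = 39.81
  Stage 2: F_2 = 10^(3.67/10) = 2.328, G_2 = 10^(10.3/10) = 10.72
Friis cascade:
  F = 1.127 + (2.328 − 1)/39.81 = 1.161
NF = 10 log₁₀(1.161) = 0.65 dB

0.65 dB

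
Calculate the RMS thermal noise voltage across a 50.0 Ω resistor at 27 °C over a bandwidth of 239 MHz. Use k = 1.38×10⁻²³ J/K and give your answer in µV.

T = 27 °C + 273.15 = 300.15 K
V_n = √(4kTRB)
4kTRB = 4 × 1.38×10⁻²³ × 300.15 × 5.00×10¹ × 2.39×10⁸ = 1.98×10⁻¹⁰ V²
V_n = √(1.98×10⁻¹⁰) = 1.41×10⁻⁵ V = 14.1 µV

14.1 µV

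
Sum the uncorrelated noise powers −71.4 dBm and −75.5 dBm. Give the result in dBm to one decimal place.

−70.0 dBm

Convert to linear, add, convert back:
P₁ = 7.24×10⁻¹¹ W, P₂ = 2.82×10⁻¹¹ W
P_tot = 1.01×10⁻¹⁰ W → 10 log₁₀(P_tot / 10⁻³) = −70.0 dBm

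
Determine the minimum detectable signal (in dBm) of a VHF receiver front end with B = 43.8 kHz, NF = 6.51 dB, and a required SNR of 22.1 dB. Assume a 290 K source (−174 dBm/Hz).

Sensitivity = −174 + 10 log₁₀(B) + NF + SNR_min
= −174 + 46.41 + 6.51 + 22.1
= −98.98 dBm → −99.0 dBm

−99.0 dBm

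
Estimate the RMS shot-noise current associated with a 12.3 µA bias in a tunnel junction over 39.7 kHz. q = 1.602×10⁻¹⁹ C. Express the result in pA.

I_n = √(2qI·B)
2qI·B = 2 × 1.602×10⁻¹⁹ × 1.23×10⁻⁵ × 3.97×10⁴ = 1.56×10⁻¹⁹ A²
I_n = √(1.56×10⁻¹⁹) = 3.96×10⁻¹⁰ A = 396 pA

396 pA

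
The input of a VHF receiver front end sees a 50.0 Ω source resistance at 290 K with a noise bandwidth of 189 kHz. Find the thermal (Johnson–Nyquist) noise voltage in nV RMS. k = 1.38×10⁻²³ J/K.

V_n = √(4kTRB)
4kTRB = 4 × 1.38×10⁻²³ × 290 × 5.00×10¹ × 1.89×10⁵ = 1.51×10⁻¹³ V²
V_n = √(1.51×10⁻¹³) = 3.89×10⁻⁷ V = 389 nV

389 nV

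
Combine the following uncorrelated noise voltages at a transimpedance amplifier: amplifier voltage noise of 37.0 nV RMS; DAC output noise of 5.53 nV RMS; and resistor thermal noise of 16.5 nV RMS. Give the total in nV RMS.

40.9 nV

Uncorrelated sources add in power (mean-square): V_tot = √(ΣV_i²)
V_tot = √[(3.70×10⁻⁸)² + (5.53×10⁻⁹)² + (1.65×10⁻⁸)²] = 4.09×10⁻⁸ V = 40.9 nV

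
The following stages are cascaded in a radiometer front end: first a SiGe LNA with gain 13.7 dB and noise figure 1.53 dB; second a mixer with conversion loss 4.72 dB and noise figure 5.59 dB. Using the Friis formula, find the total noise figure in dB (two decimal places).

1.86 dB

Convert to linear (a loss of L dB is a gain of −L dB): F_i = 10^(NF_i/10), G_i = 10^(G_i,dB/10)
  Stage 1: F_1 = 10^(1.53/10) = 1.422, G_1 = 10^(13.7/10) = 23.44
  Stage 2: F_2 = 10^(5.59/10) = 3.622, G_2 = 10^(−4.72/10) = 0.3373
Friis cascade:
  F = 1.422 + (3.622 − 1)/23.44 = 1.534
NF = 10 log₁₀(1.534) = 1.86 dB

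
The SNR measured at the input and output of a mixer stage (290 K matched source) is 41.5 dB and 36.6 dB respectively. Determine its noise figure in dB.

4.9 dB

NF (dB) = SNR_in(dB) − SNR_out(dB) when the source is at T₀
NF = 41.5 − 36.6 = 4.9 dB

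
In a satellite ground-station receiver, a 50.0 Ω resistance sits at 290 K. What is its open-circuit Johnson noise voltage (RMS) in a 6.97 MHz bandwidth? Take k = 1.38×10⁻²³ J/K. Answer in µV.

V_n = √(4kTRB)
4kTRB = 4 × 1.38×10⁻²³ × 290 × 5.00×10¹ × 6.97×10⁶ = 5.58×10⁻¹² V²
V_n = √(5.58×10⁻¹²) = 2.36×10⁻⁶ V = 2.36 µV

2.36 µV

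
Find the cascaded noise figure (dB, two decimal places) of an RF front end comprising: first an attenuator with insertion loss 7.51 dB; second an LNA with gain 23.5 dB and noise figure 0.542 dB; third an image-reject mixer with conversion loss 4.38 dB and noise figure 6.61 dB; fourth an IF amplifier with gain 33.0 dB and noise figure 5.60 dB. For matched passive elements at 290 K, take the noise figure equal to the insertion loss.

Convert to linear (a loss of L dB is a gain of −L dB): F_i = 10^(NF_i/10), G_i = 10^(G_i,dB/10)
  Stage 1: F_1 = 10^(7.51/10) = 5.636, G_1 = 10^(−7.51/10) = 0.1774
  Stage 2: F_2 = 10^(0.542/10) = 1.133, G_2 = 10^(23.5/10) = 223.9
  Stage 3: F_3 = 10^(6.61/10) = 4.581, G_3 = 10^(−4.38/10) = 0.3648
  Stage 4: F_4 = 10^(5.60/10) = 3.631, G_4 = 10^(33.0/10) = 1995
Friis cascade:
  F = 5.636 + (1.133 − 1)/0.1774 + (4.581 − 1)/39.72 + (3.631 − 1)/14.49 = 6.657
NF = 10 log₁₀(6.657) = 8.23 dB

8.23 dB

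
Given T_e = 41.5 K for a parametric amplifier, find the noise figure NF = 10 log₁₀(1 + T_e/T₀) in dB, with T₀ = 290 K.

F = 1 + T_e/T₀ = 1 + 41.5/290 = 1.1431
NF = 10 log₁₀(1.1431) = 0.581 dB

0.581 dB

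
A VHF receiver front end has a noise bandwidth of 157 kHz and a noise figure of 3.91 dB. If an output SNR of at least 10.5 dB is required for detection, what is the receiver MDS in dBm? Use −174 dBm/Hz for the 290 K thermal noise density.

−107.6 dBm

Sensitivity = −174 + 10 log₁₀(B) + NF + SNR_min
= −174 + 51.96 + 3.91 + 10.5
= −107.63 dBm → −107.6 dBm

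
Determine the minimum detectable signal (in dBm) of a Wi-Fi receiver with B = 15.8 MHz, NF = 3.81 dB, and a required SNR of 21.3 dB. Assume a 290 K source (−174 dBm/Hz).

−76.9 dBm

Sensitivity = −174 + 10 log₁₀(B) + NF + SNR_min
= −174 + 71.99 + 3.81 + 21.3
= −76.90 dBm → −76.9 dBm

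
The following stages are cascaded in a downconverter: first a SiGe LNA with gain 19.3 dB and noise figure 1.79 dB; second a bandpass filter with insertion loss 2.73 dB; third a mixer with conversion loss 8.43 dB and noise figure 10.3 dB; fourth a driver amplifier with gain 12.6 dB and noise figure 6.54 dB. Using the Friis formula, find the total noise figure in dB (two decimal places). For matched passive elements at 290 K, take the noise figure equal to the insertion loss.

3.57 dB

Convert to linear (a loss of L dB is a gain of −L dB): F_i = 10^(NF_i/10), G_i = 10^(G_i,dB/10)
  Stage 1: F_1 = 10^(1.79/10) = 1.510, G_1 = 10^(19.3/10) = 85.11
  Stage 2: F_2 = 10^(2.73/10) = 1.875, G_2 = 10^(−2.73/10) = 0.5333
  Stage 3: F_3 = 10^(10.3/10) = 10.72, G_3 = 10^(−8.43/10) = 0.1435
  Stage 4: F_4 = 10^(6.54/10) = 4.508, G_4 = 10^(12.6/10) = 18.20
Friis cascade:
  F = 1.510 + (1.875 − 1)/85.11 + (10.72 − 1)/45.39 + (4.508 − 1)/6.516 = 2.273
NF = 10 log₁₀(2.273) = 3.57 dB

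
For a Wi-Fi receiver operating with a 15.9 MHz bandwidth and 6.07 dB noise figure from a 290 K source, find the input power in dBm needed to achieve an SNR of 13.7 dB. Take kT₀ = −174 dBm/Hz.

−82.2 dBm

Sensitivity = −174 + 10 log₁₀(B) + NF + SNR_min
= −174 + 72.01 + 6.07 + 13.7
= −82.22 dBm → −82.2 dBm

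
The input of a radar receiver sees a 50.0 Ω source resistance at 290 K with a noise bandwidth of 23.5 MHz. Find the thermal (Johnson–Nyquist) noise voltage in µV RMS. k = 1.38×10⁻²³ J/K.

V_n = √(4kTRB)
4kTRB = 4 × 1.38×10⁻²³ × 290 × 5.00×10¹ × 2.35×10⁷ = 1.88×10⁻¹¹ V²
V_n = √(1.88×10⁻¹¹) = 4.34×10⁻⁶ V = 4.34 µV

4.34 µV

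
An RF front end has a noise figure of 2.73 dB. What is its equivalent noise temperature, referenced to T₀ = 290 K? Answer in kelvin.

F = 10^(2.73/10) = 1.87499
T_e = (F − 1)·T₀ = (1.87499 − 1) × 290 = 254 K

254 K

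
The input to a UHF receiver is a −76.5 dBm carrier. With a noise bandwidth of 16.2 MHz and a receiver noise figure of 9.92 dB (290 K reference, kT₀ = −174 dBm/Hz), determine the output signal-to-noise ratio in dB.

15.5 dB

Noise floor: N = −174 + 10 log₁₀(B) + NF
10 log₁₀(1.62×10⁷) = 72.1 dB
N = −174 + 72.1 + 9.92 = −91.98 dBm
SNR = P_sig − N = −76.5 − (−91.98) = 15.48 dB → 15.5 dB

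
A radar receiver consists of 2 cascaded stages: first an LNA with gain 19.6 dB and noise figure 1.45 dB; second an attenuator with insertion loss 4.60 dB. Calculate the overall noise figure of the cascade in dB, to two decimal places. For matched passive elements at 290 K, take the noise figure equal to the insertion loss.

1.51 dB

Convert to linear (a loss of L dB is a gain of −L dB): F_i = 10^(NF_i/10), G_i = 10^(G_i,dB/10)
  Stage 1: F_1 = 10^(1.45/10) = 1.396, G_1 = 10^(19.6/10) = 91.20
  Stage 2: F_2 = 10^(4.60/10) = 2.884, G_2 = 10^(−4.60/10) = 0.3467
Friis cascade:
  F = 1.396 + (2.884 − 1)/91.20 = 1.417
NF = 10 log₁₀(1.417) = 1.51 dB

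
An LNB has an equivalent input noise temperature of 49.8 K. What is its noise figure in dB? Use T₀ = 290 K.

0.688 dB

F = 1 + T_e/T₀ = 1 + 49.8/290 = 1.17172
NF = 10 log₁₀(1.17172) = 0.688 dB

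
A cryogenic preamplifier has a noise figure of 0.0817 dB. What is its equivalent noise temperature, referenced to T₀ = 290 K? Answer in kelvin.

5.51 K

F = 10^(0.0817/10) = 1.01899
T_e = (F − 1)·T₀ = (1.01899 − 1) × 290 = 5.51 K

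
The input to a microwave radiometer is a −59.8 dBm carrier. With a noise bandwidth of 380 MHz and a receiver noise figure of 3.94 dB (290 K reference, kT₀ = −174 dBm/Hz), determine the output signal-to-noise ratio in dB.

24.5 dB

Noise floor: N = −174 + 10 log₁₀(B) + NF
10 log₁₀(3.80×10⁸) = 85.8 dB
N = −174 + 85.8 + 3.94 = −84.26 dBm
SNR = P_sig − N = −59.8 − (−84.26) = 24.46 dB → 24.5 dB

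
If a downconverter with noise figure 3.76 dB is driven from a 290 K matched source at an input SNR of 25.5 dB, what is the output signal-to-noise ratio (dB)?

By definition F = SNR_in/SNR_out, so in dB: SNR_out = SNR_in − NF
SNR_out = 25.5 − 3.76 = 21.74 dB

21.74 dB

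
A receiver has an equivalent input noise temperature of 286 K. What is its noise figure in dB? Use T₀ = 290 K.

2.98 dB

F = 1 + T_e/T₀ = 1 + 286/290 = 1.98621
NF = 10 log₁₀(1.98621) = 2.98 dB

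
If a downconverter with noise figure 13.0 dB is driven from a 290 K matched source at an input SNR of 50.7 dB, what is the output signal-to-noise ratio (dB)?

By definition F = SNR_in/SNR_out, so in dB: SNR_out = SNR_in − NF
SNR_out = 50.7 − 13.0 = 37.7 dB

37.7 dB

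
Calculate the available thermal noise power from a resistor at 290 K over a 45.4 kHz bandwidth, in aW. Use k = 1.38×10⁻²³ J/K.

P_n = kTB = 1.38×10⁻²³ × 290 × 4.54×10⁴ = 1.82×10⁻¹⁶ W = 182 aW

182 aW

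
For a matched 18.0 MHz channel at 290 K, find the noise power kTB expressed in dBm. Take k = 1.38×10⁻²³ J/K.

−101.4 dBm

P_n = kTB = 1.38×10⁻²³ × 290 × 1.80×10⁷ = 7.20×10⁻¹⁴ W
In dBm: 10 log₁₀(7.20×10⁻¹⁴ / 10⁻³) = −101.4 dBm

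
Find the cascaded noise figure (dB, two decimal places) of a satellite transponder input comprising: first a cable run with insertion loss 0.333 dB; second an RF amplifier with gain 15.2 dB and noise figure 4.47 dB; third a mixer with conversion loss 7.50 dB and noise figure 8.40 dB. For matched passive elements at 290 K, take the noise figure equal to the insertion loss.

Convert to linear (a loss of L dB is a gain of −L dB): F_i = 10^(NF_i/10), G_i = 10^(G_i,dB/10)
  Stage 1: F_1 = 10^(0.333/10) = 1.080, G_1 = 10^(−0.333/10) = 0.9262
  Stage 2: F_2 = 10^(4.47/10) = 2.799, G_2 = 10^(15.2/10) = 33.11
  Stage 3: F_3 = 10^(8.40/10) = 6.918, G_3 = 10^(−7.50/10) = 0.1778
Friis cascade:
  F = 1.080 + (2.799 − 1)/0.9262 + (6.918 − 1)/30.67 = 3.215
NF = 10 log₁₀(3.215) = 5.07 dB

5.07 dB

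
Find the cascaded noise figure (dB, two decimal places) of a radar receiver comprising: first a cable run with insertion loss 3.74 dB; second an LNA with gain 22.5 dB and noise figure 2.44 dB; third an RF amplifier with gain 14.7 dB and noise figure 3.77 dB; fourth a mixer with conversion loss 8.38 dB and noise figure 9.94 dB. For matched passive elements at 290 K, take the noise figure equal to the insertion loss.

6.20 dB

Convert to linear (a loss of L dB is a gain of −L dB): F_i = 10^(NF_i/10), G_i = 10^(G_i,dB/10)
  Stage 1: F_1 = 10^(3.74/10) = 2.366, G_1 = 10^(−3.74/10) = 0.4227
  Stage 2: F_2 = 10^(2.44/10) = 1.754, G_2 = 10^(22.5/10) = 177.8
  Stage 3: F_3 = 10^(3.77/10) = 2.382, G_3 = 10^(14.7/10) = 29.51
  Stage 4: F_4 = 10^(9.94/10) = 9.863, G_4 = 10^(−8.38/10) = 0.1452
Friis cascade:
  F = 2.366 + (1.754 − 1)/0.4227 + (2.382 − 1)/75.16 + (9.863 − 1)/2218 = 4.172
NF = 10 log₁₀(4.172) = 6.20 dB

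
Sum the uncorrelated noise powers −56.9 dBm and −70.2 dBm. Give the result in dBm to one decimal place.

Convert to linear, add, convert back:
P₁ = 2.04×10⁻⁹ W, P₂ = 9.55×10⁻¹¹ W
P_tot = 2.14×10⁻⁹ W → 10 log₁₀(P_tot / 10⁻³) = −56.7 dBm

−56.7 dBm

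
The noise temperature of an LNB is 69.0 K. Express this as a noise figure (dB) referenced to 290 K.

F = 1 + T_e/T₀ = 1 + 69.0/290 = 1.23793
NF = 10 log₁₀(1.23793) = 0.927 dB

0.927 dB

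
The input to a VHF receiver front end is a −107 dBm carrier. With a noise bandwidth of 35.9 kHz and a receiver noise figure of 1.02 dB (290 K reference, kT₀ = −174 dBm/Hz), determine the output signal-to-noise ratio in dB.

Noise floor: N = −174 + 10 log₁₀(B) + NF
10 log₁₀(3.59×10⁴) = 45.55 dB
N = −174 + 45.55 + 1.02 = −127.43 dBm
SNR = P_sig − N = −107 − (−127.43) = 20.43 dB → 20.4 dB

20.4 dB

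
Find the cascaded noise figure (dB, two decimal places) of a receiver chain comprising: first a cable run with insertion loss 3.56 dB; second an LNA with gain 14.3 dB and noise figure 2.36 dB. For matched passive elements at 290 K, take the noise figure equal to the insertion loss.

Convert to linear (a loss of L dB is a gain of −L dB): F_i = 10^(NF_i/10), G_i = 10^(G_i,dB/10)
  Stage 1: F_1 = 10^(3.56/10) = 2.270, G_1 = 10^(−3.56/10) = 0.4406
  Stage 2: F_2 = 10^(2.36/10) = 1.722, G_2 = 10^(14.3/10) = 26.92
Friis cascade:
  F = 2.270 + (1.722 − 1)/0.4406 = 3.908
NF = 10 log₁₀(3.908) = 5.92 dB

5.92 dB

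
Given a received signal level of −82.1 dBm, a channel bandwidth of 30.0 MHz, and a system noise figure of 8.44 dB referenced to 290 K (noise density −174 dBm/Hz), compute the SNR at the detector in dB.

Noise floor: N = −174 + 10 log₁₀(B) + NF
10 log₁₀(3.00×10⁷) = 74.77 dB
N = −174 + 74.77 + 8.44 = −90.79 dBm
SNR = P_sig − N = −82.1 − (−90.79) = 8.69 dB → 8.7 dB

8.7 dB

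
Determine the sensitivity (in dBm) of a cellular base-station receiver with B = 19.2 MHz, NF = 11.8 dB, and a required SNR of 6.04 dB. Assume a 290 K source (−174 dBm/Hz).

−83.3 dBm

Sensitivity = −174 + 10 log₁₀(B) + NF + SNR_min
= −174 + 72.83 + 11.8 + 6.04
= −83.33 dBm → −83.3 dBm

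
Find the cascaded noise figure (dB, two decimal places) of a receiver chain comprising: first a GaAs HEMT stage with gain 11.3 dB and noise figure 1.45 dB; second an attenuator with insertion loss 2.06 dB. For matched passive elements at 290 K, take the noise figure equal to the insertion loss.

Convert to linear (a loss of L dB is a gain of −L dB): F_i = 10^(NF_i/10), G_i = 10^(G_i,dB/10)
  Stage 1: F_1 = 10^(1.45/10) = 1.396, G_1 = 10^(11.3/10) = 13.49
  Stage 2: F_2 = 10^(2.06/10) = 1.607, G_2 = 10^(−2.06/10) = 0.6223
Friis cascade:
  F = 1.396 + (1.607 − 1)/13.49 = 1.441
NF = 10 log₁₀(1.441) = 1.59 dB

1.59 dB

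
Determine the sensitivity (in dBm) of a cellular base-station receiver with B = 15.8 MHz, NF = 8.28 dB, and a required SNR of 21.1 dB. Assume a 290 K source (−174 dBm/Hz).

−72.6 dBm

Sensitivity = −174 + 10 log₁₀(B) + NF + SNR_min
= −174 + 71.99 + 8.28 + 21.1
= −72.63 dBm → −72.6 dBm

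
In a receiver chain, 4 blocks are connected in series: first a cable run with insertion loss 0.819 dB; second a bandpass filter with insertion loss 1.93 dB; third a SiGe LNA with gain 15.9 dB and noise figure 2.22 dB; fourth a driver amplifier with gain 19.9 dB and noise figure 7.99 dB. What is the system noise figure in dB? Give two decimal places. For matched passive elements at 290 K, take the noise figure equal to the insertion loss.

Convert to linear (a loss of L dB is a gain of −L dB): F_i = 10^(NF_i/10), G_i = 10^(G_i,dB/10)
  Stage 1: F_1 = 10^(0.819/10) = 1.208, G_1 = 10^(−0.819/10) = 0.8281
  Stage 2: F_2 = 10^(1.93/10) = 1.560, G_2 = 10^(−1.93/10) = 0.6412
  Stage 3: F_3 = 10^(2.22/10) = 1.667, G_3 = 10^(15.9/10) = 38.90
  Stage 4: F_4 = 10^(7.99/10) = 6.295, G_4 = 10^(19.9/10) = 97.72
Friis cascade:
  F = 1.208 + (1.560 − 1)/0.8281 + (1.667 − 1)/0.5310 + (6.295 − 1)/20.66 = 3.396
NF = 10 log₁₀(3.396) = 5.31 dB

5.31 dB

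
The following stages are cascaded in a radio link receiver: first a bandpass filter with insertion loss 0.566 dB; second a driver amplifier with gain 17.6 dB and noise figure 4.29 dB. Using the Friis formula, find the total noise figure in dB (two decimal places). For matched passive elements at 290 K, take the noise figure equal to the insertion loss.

4.86 dB

Convert to linear (a loss of L dB is a gain of −L dB): F_i = 10^(NF_i/10), G_i = 10^(G_i,dB/10)
  Stage 1: F_1 = 10^(0.566/10) = 1.139, G_1 = 10^(−0.566/10) = 0.8778
  Stage 2: F_2 = 10^(4.29/10) = 2.685, G_2 = 10^(17.6/10) = 57.54
Friis cascade:
  F = 1.139 + (2.685 − 1)/0.8778 = 3.059
NF = 10 log₁₀(3.059) = 4.86 dB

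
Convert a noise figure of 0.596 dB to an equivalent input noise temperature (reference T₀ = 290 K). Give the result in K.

F = 10^(0.596/10) = 1.1471
T_e = (F − 1)·T₀ = (1.1471 − 1) × 290 = 42.7 K

42.7 K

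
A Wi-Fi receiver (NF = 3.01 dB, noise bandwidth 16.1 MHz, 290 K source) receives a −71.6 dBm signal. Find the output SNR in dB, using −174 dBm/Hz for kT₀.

27.3 dB

Noise floor: N = −174 + 10 log₁₀(B) + NF
10 log₁₀(1.61×10⁷) = 72.07 dB
N = −174 + 72.07 + 3.01 = −98.92 dBm
SNR = P_sig − N = −71.6 − (−98.92) = 27.32 dB → 27.3 dB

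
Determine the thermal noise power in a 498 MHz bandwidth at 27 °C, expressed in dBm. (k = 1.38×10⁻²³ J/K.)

T = 27 °C + 273.15 = 300.15 K
P_n = kTB = 1.38×10⁻²³ × 300.15 × 4.98×10⁸ = 2.06×10⁻¹² W
In dBm: 10 log₁₀(2.06×10⁻¹² / 10⁻³) = −86.9 dBm

−86.9 dBm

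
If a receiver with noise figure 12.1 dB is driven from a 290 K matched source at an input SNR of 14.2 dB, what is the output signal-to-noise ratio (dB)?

2.1 dB

By definition F = SNR_in/SNR_out, so in dB: SNR_out = SNR_in − NF
SNR_out = 14.2 − 12.1 = 2.1 dB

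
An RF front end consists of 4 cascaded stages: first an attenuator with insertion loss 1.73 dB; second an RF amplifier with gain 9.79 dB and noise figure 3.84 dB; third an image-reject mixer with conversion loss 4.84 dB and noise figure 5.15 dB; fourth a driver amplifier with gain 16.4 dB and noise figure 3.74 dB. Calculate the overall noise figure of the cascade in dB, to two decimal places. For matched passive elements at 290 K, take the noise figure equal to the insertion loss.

6.64 dB

Convert to linear (a loss of L dB is a gain of −L dB): F_i = 10^(NF_i/10), G_i = 10^(G_i,dB/10)
  Stage 1: F_1 = 10^(1.73/10) = 1.489, G_1 = 10^(−1.73/10) = 0.6714
  Stage 2: F_2 = 10^(3.84/10) = 2.421, G_2 = 10^(9.79/10) = 9.528
  Stage 3: F_3 = 10^(5.15/10) = 3.273, G_3 = 10^(−4.84/10) = 0.3281
  Stage 4: F_4 = 10^(3.74/10) = 2.366, G_4 = 10^(16.4/10) = 43.65
Friis cascade:
  F = 1.489 + (2.421 − 1)/0.6714 + (3.273 − 1)/6.397 + (2.366 − 1)/2.099 = 4.612
NF = 10 log₁₀(4.612) = 6.64 dB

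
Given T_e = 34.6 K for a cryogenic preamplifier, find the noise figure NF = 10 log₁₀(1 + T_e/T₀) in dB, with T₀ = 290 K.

F = 1 + T_e/T₀ = 1 + 34.6/290 = 1.11931
NF = 10 log₁₀(1.11931) = 0.490 dB

0.490 dB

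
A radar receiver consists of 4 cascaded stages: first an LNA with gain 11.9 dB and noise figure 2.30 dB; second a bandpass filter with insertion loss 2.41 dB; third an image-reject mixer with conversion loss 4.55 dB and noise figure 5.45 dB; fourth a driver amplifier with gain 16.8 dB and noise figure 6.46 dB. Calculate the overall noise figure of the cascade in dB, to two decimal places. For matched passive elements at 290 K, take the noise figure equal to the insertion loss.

4.95 dB

Convert to linear (a loss of L dB is a gain of −L dB): F_i = 10^(NF_i/10), G_i = 10^(G_i,dB/10)
  Stage 1: F_1 = 10^(2.30/10) = 1.698, G_1 = 10^(11.9/10) = 15.49
  Stage 2: F_2 = 10^(2.41/10) = 1.742, G_2 = 10^(−2.41/10) = 0.5741
  Stage 3: F_3 = 10^(5.45/10) = 3.508, G_3 = 10^(−4.55/10) = 0.3508
  Stage 4: F_4 = 10^(6.46/10) = 4.426, G_4 = 10^(16.8/10) = 47.86
Friis cascade:
  F = 1.698 + (1.742 − 1)/15.49 + (3.508 − 1)/8.892 + (4.426 − 1)/3.119 = 3.127
NF = 10 log₁₀(3.127) = 4.95 dB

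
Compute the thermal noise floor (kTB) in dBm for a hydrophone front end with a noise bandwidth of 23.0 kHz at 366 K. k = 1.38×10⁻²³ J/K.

P_n = kTB = 1.38×10⁻²³ × 366 × 2.30×10⁴ = 1.16×10⁻¹⁶ W
In dBm: 10 log₁₀(1.16×10⁻¹⁶ / 10⁻³) = −129.3 dBm

−129.3 dBm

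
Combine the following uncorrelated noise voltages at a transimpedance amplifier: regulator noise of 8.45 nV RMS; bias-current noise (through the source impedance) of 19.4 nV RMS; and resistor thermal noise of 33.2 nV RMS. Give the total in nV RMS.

39.4 nV

Uncorrelated sources add in power (mean-square): V_tot = √(ΣV_i²)
V_tot = √[(8.45×10⁻⁹)² + (1.94×10⁻⁸)² + (3.32×10⁻⁸)²] = 3.94×10⁻⁸ V = 39.4 nV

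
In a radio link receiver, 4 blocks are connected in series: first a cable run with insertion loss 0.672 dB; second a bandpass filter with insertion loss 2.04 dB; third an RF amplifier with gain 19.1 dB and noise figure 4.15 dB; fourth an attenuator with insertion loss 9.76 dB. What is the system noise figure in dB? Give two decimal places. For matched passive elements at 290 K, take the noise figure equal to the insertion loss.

Convert to linear (a loss of L dB is a gain of −L dB): F_i = 10^(NF_i/10), G_i = 10^(G_i,dB/10)
  Stage 1: F_1 = 10^(0.672/10) = 1.167, G_1 = 10^(−0.672/10) = 0.8566
  Stage 2: F_2 = 10^(2.04/10) = 1.600, G_2 = 10^(−2.04/10) = 0.6252
  Stage 3: F_3 = 10^(4.15/10) = 2.600, G_3 = 10^(19.1/10) = 81.28
  Stage 4: F_4 = 10^(9.76/10) = 9.462, G_4 = 10^(−9.76/10) = 0.1057
Friis cascade:
  F = 1.167 + (1.600 − 1)/0.8566 + (2.600 − 1)/0.5355 + (9.462 − 1)/43.53 = 5.050
NF = 10 log₁₀(5.050) = 7.03 dB

7.03 dB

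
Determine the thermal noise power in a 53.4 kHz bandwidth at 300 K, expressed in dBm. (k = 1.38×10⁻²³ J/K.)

−126.6 dBm

P_n = kTB = 1.38×10⁻²³ × 300 × 5.34×10⁴ = 2.21×10⁻¹⁶ W
In dBm: 10 log₁₀(2.21×10⁻¹⁶ / 10⁻³) = −126.6 dBm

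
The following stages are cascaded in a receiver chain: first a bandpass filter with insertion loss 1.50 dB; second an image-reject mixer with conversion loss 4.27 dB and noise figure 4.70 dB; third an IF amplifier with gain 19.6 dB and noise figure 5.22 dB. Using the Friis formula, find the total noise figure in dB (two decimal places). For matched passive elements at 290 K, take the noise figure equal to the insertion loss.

Convert to linear (a loss of L dB is a gain of −L dB): F_i = 10^(NF_i/10), G_i = 10^(G_i,dB/10)
  Stage 1: F_1 = 10^(1.50/10) = 1.413, G_1 = 10^(−1.50/10) = 0.7079
  Stage 2: F_2 = 10^(4.70/10) = 2.951, G_2 = 10^(−4.27/10) = 0.3741
  Stage 3: F_3 = 10^(5.22/10) = 3.327, G_3 = 10^(19.6/10) = 91.20
Friis cascade:
  F = 1.413 + (2.951 − 1)/0.7079 + (3.327 − 1)/0.2649 = 12.95
NF = 10 log₁₀(12.95) = 11.12 dB

11.12 dB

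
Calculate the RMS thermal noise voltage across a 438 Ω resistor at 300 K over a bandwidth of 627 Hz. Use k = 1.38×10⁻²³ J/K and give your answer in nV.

67.4 nV

V_n = √(4kTRB)
4kTRB = 4 × 1.38×10⁻²³ × 300 × 4.38×10² × 6.27×10² = 4.55×10⁻¹⁵ V²
V_n = √(4.55×10⁻¹⁵) = 6.74×10⁻⁸ V = 67.4 nV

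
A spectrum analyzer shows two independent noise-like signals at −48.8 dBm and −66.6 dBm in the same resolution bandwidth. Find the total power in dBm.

Convert to linear, add, convert back:
P₁ = 1.32×10⁻⁸ W, P₂ = 2.19×10⁻¹⁰ W
P_tot = 1.34×10⁻⁸ W → 10 log₁₀(P_tot / 10⁻³) = −48.7 dBm

−48.7 dBm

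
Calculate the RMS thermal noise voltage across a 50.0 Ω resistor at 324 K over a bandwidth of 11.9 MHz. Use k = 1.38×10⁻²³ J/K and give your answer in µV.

V_n = √(4kTRB)
4kTRB = 4 × 1.38×10⁻²³ × 324 × 5.00×10¹ × 1.19×10⁷ = 1.06×10⁻¹¹ V²
V_n = √(1.06×10⁻¹¹) = 3.26×10⁻⁶ V = 3.26 µV

3.26 µV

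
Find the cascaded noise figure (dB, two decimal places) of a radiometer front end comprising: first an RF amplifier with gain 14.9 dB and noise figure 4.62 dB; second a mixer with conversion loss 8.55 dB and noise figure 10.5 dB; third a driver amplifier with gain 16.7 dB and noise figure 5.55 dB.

Convert to linear (a loss of L dB is a gain of −L dB): F_i = 10^(NF_i/10), G_i = 10^(G_i,dB/10)
  Stage 1: F_1 = 10^(4.62/10) = 2.897, G_1 = 10^(14.9/10) = 30.90
  Stage 2: F_2 = 10^(10.5/10) = 11.22, G_2 = 10^(−8.55/10) = 0.1396
  Stage 3: F_3 = 10^(5.55/10) = 3.589, G_3 = 10^(16.7/10) = 46.77
Friis cascade:
  F = 2.897 + (11.22 − 1)/30.90 + (3.589 − 1)/4.315 = 3.828
NF = 10 log₁₀(3.828) = 5.83 dB

5.83 dB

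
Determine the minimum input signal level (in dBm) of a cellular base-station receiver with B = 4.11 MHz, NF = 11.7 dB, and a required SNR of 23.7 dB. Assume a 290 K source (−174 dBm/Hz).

−72.5 dBm

Sensitivity = −174 + 10 log₁₀(B) + NF + SNR_min
= −174 + 66.14 + 11.7 + 23.7
= −72.46 dBm → −72.5 dBm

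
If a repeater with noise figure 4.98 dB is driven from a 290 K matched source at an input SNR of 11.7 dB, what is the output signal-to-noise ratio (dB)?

By definition F = SNR_in/SNR_out, so in dB: SNR_out = SNR_in − NF
SNR_out = 11.7 − 4.98 = 6.72 dB

6.72 dB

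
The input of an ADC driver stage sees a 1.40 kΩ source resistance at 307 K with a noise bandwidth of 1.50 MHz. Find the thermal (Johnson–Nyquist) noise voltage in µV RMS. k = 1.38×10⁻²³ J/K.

V_n = √(4kTRB)
4kTRB = 4 × 1.38×10⁻²³ × 307 × 1.40×10³ × 1.50×10⁶ = 3.56×10⁻¹¹ V²
V_n = √(3.56×10⁻¹¹) = 5.97×10⁻⁶ V = 5.97 µV

5.97 µV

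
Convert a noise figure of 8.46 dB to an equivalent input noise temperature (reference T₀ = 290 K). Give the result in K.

1744 K

F = 10^(8.46/10) = 7.01455
T_e = (F − 1)·T₀ = (7.01455 − 1) × 290 = 1744 K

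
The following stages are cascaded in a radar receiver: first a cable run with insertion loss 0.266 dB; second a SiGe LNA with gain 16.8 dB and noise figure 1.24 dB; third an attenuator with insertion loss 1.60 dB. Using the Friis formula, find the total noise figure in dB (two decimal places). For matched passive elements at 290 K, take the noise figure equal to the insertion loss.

Convert to linear (a loss of L dB is a gain of −L dB): F_i = 10^(NF_i/10), G_i = 10^(G_i,dB/10)
  Stage 1: F_1 = 10^(0.266/10) = 1.063, G_1 = 10^(−0.266/10) = 0.9406
  Stage 2: F_2 = 10^(1.24/10) = 1.330, G_2 = 10^(16.8/10) = 47.86
  Stage 3: F_3 = 10^(1.60/10) = 1.445, G_3 = 10^(−1.60/10) = 0.6918
Friis cascade:
  F = 1.063 + (1.330 − 1)/0.9406 + (1.445 − 1)/45.02 = 1.424
NF = 10 log₁₀(1.424) = 1.54 dB

1.54 dB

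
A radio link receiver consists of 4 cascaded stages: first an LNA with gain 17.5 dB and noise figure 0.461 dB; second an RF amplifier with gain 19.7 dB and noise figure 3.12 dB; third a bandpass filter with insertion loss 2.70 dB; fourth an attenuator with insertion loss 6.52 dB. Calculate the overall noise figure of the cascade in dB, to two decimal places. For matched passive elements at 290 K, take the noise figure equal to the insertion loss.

0.54 dB

Convert to linear (a loss of L dB is a gain of −L dB): F_i = 10^(NF_i/10), G_i = 10^(G_i,dB/10)
  Stage 1: F_1 = 10^(0.461/10) = 1.112, G_1 = 10^(17.5/10) = 56.23
  Stage 2: F_2 = 10^(3.12/10) = 2.051, G_2 = 10^(19.7/10) = 93.33
  Stage 3: F_3 = 10^(2.70/10) = 1.862, G_3 = 10^(−2.70/10) = 0.5370
  Stage 4: F_4 = 10^(6.52/10) = 4.487, G_4 = 10^(−6.52/10) = 0.2228
Friis cascade:
  F = 1.112 + (2.051 − 1)/56.23 + (1.862 − 1)/5248 + (4.487 − 1)/2818 = 1.132
NF = 10 log₁₀(1.132) = 0.54 dB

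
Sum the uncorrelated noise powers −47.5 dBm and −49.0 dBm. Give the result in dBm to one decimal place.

Convert to linear, add, convert back:
P₁ = 1.78×10⁻⁸ W, P₂ = 1.26×10⁻⁸ W
P_tot = 3.04×10⁻⁸ W → 10 log₁₀(P_tot / 10⁻³) = −45.2 dBm

−45.2 dBm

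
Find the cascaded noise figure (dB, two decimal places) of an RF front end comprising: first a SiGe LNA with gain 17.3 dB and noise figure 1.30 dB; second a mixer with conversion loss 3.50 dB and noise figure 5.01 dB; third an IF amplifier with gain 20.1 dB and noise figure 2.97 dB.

Convert to linear (a loss of L dB is a gain of −L dB): F_i = 10^(NF_i/10), G_i = 10^(G_i,dB/10)
  Stage 1: F_1 = 10^(1.30/10) = 1.349, G_1 = 10^(17.3/10) = 53.70
  Stage 2: F_2 = 10^(5.01/10) = 3.170, G_2 = 10^(−3.50/10) = 0.4467
  Stage 3: F_3 = 10^(2.97/10) = 1.982, G_3 = 10^(20.1/10) = 102.3
Friis cascade:
  F = 1.349 + (3.170 − 1)/53.70 + (1.982 − 1)/23.99 = 1.430
NF = 10 log₁₀(1.430) = 1.55 dB

1.55 dB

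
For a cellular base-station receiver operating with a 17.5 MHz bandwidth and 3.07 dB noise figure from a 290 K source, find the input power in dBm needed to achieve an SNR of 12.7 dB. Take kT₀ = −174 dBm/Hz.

−85.8 dBm

Sensitivity = −174 + 10 log₁₀(B) + NF + SNR_min
= −174 + 72.43 + 3.07 + 12.7
= −85.80 dBm → −85.8 dBm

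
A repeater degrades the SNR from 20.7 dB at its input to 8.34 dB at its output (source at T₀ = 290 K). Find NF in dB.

NF (dB) = SNR_in(dB) − SNR_out(dB) when the source is at T₀
NF = 20.7 − 8.34 = 12.36 dB

12.36 dB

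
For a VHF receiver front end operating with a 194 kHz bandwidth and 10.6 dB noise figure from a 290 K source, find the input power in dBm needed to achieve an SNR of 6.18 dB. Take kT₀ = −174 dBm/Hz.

−104.3 dBm

Sensitivity = −174 + 10 log₁₀(B) + NF + SNR_min
= −174 + 52.88 + 10.6 + 6.18
= −104.34 dBm → −104.3 dBm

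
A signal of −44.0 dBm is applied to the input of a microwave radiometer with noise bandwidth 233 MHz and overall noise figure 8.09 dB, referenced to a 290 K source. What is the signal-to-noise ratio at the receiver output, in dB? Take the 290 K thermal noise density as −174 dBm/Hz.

38.2 dB

Noise floor: N = −174 + 10 log₁₀(B) + NF
10 log₁₀(2.33×10⁸) = 83.67 dB
N = −174 + 83.67 + 8.09 = −82.24 dBm
SNR = P_sig − N = −44.0 − (−82.24) = 38.24 dB → 38.2 dB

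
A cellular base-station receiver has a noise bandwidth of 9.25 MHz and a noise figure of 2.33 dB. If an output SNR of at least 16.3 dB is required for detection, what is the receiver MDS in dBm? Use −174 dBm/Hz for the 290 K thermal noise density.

Sensitivity = −174 + 10 log₁₀(B) + NF + SNR_min
= −174 + 69.66 + 2.33 + 16.3
= −85.71 dBm → −85.7 dBm

−85.7 dBm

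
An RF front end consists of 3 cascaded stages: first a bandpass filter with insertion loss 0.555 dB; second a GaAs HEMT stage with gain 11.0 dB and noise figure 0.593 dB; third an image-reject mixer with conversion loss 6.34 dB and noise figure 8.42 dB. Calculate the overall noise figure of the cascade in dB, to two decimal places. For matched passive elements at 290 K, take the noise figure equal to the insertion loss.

2.65 dB

Convert to linear (a loss of L dB is a gain of −L dB): F_i = 10^(NF_i/10), G_i = 10^(G_i,dB/10)
  Stage 1: F_1 = 10^(0.555/10) = 1.136, G_1 = 10^(−0.555/10) = 0.8800
  Stage 2: F_2 = 10^(0.593/10) = 1.146, G_2 = 10^(11.0/10) = 12.59
  Stage 3: F_3 = 10^(8.42/10) = 6.950, G_3 = 10^(−6.34/10) = 0.2323
Friis cascade:
  F = 1.136 + (1.146 − 1)/0.8800 + (6.950 − 1)/11.08 = 1.840
NF = 10 log₁₀(1.840) = 2.65 dB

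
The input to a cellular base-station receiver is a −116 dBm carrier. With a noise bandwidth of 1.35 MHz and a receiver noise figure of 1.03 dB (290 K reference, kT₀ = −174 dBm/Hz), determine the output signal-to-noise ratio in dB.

Noise floor: N = −174 + 10 log₁₀(B) + NF
10 log₁₀(1.35×10⁶) = 61.3 dB
N = −174 + 61.3 + 1.03 = −111.67 dBm
SNR = P_sig − N = −116 − (−111.67) = −4.33 dB → −4.3 dB

−4.3 dB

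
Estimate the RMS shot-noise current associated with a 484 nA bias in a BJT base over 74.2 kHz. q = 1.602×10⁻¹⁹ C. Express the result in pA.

107 pA

I_n = √(2qI·B)
2qI·B = 2 × 1.602×10⁻¹⁹ × 4.84×10⁻⁷ × 7.42×10⁴ = 1.15×10⁻²⁰ A²
I_n = √(1.15×10⁻²⁰) = 1.07×10⁻¹⁰ A = 107 pA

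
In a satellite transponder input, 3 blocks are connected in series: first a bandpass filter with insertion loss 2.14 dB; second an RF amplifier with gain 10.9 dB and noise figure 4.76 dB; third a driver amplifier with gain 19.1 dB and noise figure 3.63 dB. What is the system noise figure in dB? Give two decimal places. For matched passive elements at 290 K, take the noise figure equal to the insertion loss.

Convert to linear (a loss of L dB is a gain of −L dB): F_i = 10^(NF_i/10), G_i = 10^(G_i,dB/10)
  Stage 1: F_1 = 10^(2.14/10) = 1.637, G_1 = 10^(−2.14/10) = 0.6109
  Stage 2: F_2 = 10^(4.76/10) = 2.992, G_2 = 10^(10.9/10) = 12.30
  Stage 3: F_3 = 10^(3.63/10) = 2.307, G_3 = 10^(19.1/10) = 81.28
Friis cascade:
  F = 1.637 + (2.992 − 1)/0.6109 + (2.307 − 1)/7.516 = 5.072
NF = 10 log₁₀(5.072) = 7.05 dB

7.05 dB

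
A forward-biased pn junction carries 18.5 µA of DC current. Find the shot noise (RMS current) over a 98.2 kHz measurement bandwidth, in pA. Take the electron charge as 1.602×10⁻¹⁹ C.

763 pA

I_n = √(2qI·B)
2qI·B = 2 × 1.602×10⁻¹⁹ × 1.85×10⁻⁵ × 9.82×10⁴ = 5.82×10⁻¹⁹ A²
I_n = √(5.82×10⁻¹⁹) = 7.63×10⁻¹⁰ A = 763 pA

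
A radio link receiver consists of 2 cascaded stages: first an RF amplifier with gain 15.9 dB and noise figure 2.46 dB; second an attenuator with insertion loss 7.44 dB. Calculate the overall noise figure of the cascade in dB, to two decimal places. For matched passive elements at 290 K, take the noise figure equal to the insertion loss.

2.74 dB

Convert to linear (a loss of L dB is a gain of −L dB): F_i = 10^(NF_i/10), G_i = 10^(G_i,dB/10)
  Stage 1: F_1 = 10^(2.46/10) = 1.762, G_1 = 10^(15.9/10) = 38.90
  Stage 2: F_2 = 10^(7.44/10) = 5.546, G_2 = 10^(−7.44/10) = 0.1803
Friis cascade:
  F = 1.762 + (5.546 − 1)/38.90 = 1.879
NF = 10 log₁₀(1.879) = 2.74 dB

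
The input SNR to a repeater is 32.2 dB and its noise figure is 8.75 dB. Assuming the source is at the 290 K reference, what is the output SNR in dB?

23.45 dB

By definition F = SNR_in/SNR_out, so in dB: SNR_out = SNR_in − NF
SNR_out = 32.2 − 8.75 = 23.45 dB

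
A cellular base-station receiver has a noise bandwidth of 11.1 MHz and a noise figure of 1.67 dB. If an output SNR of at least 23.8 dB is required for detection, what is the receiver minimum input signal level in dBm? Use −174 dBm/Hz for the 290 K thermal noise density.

Sensitivity = −174 + 10 log₁₀(B) + NF + SNR_min
= −174 + 70.45 + 1.67 + 23.8
= −78.08 dBm → −78.1 dBm

−78.1 dBm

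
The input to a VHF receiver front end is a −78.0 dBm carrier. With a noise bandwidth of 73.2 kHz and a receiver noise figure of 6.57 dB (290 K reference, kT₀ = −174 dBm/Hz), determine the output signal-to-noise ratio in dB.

40.8 dB

Noise floor: N = −174 + 10 log₁₀(B) + NF
10 log₁₀(7.32×10⁴) = 48.65 dB
N = −174 + 48.65 + 6.57 = −118.78 dBm
SNR = P_sig − N = −78.0 − (−118.78) = 40.78 dB → 40.8 dB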